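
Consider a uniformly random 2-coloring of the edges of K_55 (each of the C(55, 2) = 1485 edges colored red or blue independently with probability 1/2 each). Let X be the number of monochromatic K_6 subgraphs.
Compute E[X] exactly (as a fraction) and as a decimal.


Let X = Σ_S X_S over the C(55, 6) = 28989675 subsets S of size 6, where X_S = 1 if the K_6 on S is monochromatic.
For a fixed S, the K_6 on S has C(6, 2) = 15 edges. P[all 15 edges red] = (1/2)^15, and likewise for blue, so P[monochromatic] = 2·(1/2)^15 = 2^{1 − 15} = 1/16384.
By linearity: E[X] = C(55, 6) · 2^{1 − 15} = 28989675 · 1/16384 = 28989675/16384.
Numerically: E[X] ≈ 1769.389.

E[X] = C(55,6)·2^(1−C(6,2)) = 28989675/16384 ≈ 1769.389.


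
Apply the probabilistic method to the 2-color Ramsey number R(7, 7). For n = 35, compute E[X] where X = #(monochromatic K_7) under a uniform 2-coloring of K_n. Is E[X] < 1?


E[X] = C(35, 7) · 2^{1 − 21} = 6724520 · 2^{−20} = 6724520/1048576.
As a reduced fraction: E[X] = 840565/131072 ≈ 6.4130.
Is E[X] < 1? NO.
Since E[X] ≥ 1, the first-moment bound is inconclusive at n = 35; it does NOT by itself certify R(7, 7) > 35.

E[X] = 840565/131072 ≈ 6.4130; E[X] ≥ 1; first-moment method inconclusive here.


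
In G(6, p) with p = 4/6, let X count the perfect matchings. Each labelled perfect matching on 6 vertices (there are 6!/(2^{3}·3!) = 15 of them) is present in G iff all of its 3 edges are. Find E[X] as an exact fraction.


K_6 has 6!/(2^{3}·3!) = 15 labelled perfect matchings.
For each such perfect matching H, let X_H = 1 if all 3 edges of H are present in G. Then P[X_H = 1] = p^{3} = (2/3)^{3} = 8/27.
Summing the indicators: E[X] = Σ_H E[X_H] = 15 · p^{3} = 15 · 8/27 = 40/9.
Numerically: E[X] ≈ 4.444.

E[X] = 15 · (2/3)^{3} = 40/9 ≈ 4.444.


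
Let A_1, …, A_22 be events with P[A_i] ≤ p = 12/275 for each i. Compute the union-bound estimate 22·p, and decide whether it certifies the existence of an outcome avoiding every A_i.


Union bound: P[∪_{i=1}^{22} A_i] ≤ Σ_i P[A_i] ≤ 22·p = 22·(12/275) = 24/25.
Numerically: 24/25 ≈ 0.96000.
Is 24/25 < 1? YES.
Since P[∪ A_i] ≤ 24/25 < 1, the complement has P[∩ A_i^c] ≥ 1 − 24/25 = 1/25 > 0, so some outcome avoids every A_i.

22·p = 24/25 ≈ 0.96000; existence CERTIFIED by the union bound.


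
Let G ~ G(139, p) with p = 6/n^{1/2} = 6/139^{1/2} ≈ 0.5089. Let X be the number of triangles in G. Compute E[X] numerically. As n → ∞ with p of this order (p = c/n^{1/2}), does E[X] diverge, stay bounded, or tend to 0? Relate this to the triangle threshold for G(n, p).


Number of potential triangles: C(139, 3) = 437989.
Each occurs with probability p³ ≈ (0.5089)³ ≈ 1.318049e-01.
By linearity: E[X] = C(139, 3)·p³ ≈ 437989 · 1.318049e-01 ≈ 57729.0957.
Since α = 1/2 < 1, p = c/n^{1/2} ≫ 1/n is above the triangle threshold p ~ 1/n. Asymptotically E[X] ~ (c³/6)·n^{3(1−α)} = (6³/6)·n^{1.5} → ∞; triangles are abundant w.h.p.

E[X] ≈ 57729.0957; in regime p = Θ(1/n^{1/2}) E[X] diverges (above the triangle threshold p ~ 1/n).


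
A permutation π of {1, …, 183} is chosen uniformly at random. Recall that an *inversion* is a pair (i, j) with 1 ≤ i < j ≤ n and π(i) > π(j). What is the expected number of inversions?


Write X = Σ X_I over the C(183, 2) = 16653 pairs i < j, with X_I the indicator of one inversion.
There are 16653 indicators.
For each fixed pair i < j, the values π(i) and π(j) are two distinct elements of {1, …, 183} in uniformly random order; by symmetry P[π(i) > π(j)] = 1/2.
By linearity: E[X] = 16653 · (1/2) = C(183, 2) · (1/2) = 16653/2 = 16653/2 ≈ 8326.500000.

E[X] = 16653/2 = 8326.500000.


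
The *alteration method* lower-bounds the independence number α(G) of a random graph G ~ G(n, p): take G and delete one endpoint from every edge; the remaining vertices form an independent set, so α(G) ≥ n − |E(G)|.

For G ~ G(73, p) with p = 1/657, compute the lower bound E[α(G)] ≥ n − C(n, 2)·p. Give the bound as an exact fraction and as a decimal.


E[|E(G)|] = C(73, 2)·p = 2628 · (1/657) = 4.
E[α(G)] ≥ n − E[|E(G)|] = 73 − 4 = 69.
Numerically: ≈ 69.000.
(This is only a lower bound; the true E[α(G)] may be larger.)

E[α(G)] ≥ 69 ≈ 69.000.


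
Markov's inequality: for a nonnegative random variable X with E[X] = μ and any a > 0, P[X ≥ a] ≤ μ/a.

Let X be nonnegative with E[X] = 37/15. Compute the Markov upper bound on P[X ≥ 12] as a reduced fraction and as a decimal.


μ = E[X] = 37/15, a = 12.
Markov: P[X ≥ 12] ≤ μ/a = (37/15)/12 = 37/180.
Numerically: ≈ 0.20556.
(Since a = 12 > μ = 2.46667, the bound 37/180 is < 1 and informative.)

P[X ≥ 12] ≤ 37/180 ≈ 0.20556.


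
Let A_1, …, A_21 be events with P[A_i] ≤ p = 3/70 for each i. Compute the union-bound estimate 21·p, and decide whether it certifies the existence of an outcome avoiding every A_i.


Union bound: P[∪_{i=1}^{21} A_i] ≤ Σ_i P[A_i] ≤ 21·p = 21·(3/70) = 9/10.
Numerically: 9/10 ≈ 0.9000000.
Is 9/10 < 1? YES.
Since P[∪ A_i] ≤ 9/10 < 1, the complement has P[∩ A_i^c] ≥ 1 − 9/10 = 1/10 > 0, so some outcome avoids every A_i.

21·p = 9/10 ≈ 0.9000000; existence CERTIFIED by the union bound.


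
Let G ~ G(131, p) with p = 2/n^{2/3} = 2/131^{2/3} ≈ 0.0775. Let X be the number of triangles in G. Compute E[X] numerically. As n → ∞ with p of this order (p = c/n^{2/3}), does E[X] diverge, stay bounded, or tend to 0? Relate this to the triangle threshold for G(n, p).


Number of potential triangles: C(131, 3) = 366145.
Each occurs with probability p³ ≈ (0.0775)³ ≈ 4.66173e-04.
By linearity: E[X] = C(131, 3)·p³ ≈ 366145 · 4.66173e-04 ≈ 170.687.
Since α = 2/3 < 1, p = c/n^{2/3} ≫ 1/n is above the triangle threshold p ~ 1/n. Asymptotically E[X] ~ (c³/6)·n^{3(1−α)} = (2³/6)·n^{1} → ∞; triangles are abundant w.h.p.

E[X] ≈ 170.687; in regime p = Θ(1/n^{2/3}) E[X] diverges (above the triangle threshold p ~ 1/n).


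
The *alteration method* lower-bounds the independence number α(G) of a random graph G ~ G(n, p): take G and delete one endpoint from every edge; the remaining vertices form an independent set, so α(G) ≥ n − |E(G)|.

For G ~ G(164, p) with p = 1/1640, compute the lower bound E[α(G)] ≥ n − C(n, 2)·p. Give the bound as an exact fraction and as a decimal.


E[|E(G)|] = C(164, 2)·p = 13366 · (1/1640) = 163/20.
E[α(G)] ≥ n − E[|E(G)|] = 164 − 163/20 = 3117/20.
Numerically: ≈ 155.85000.
(This is only a lower bound; the true E[α(G)] may be larger.)

E[α(G)] ≥ 3117/20 ≈ 155.85000.


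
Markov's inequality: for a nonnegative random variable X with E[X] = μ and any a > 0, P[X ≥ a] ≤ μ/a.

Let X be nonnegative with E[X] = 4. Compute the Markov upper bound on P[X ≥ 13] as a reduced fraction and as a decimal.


μ = E[X] = 4, a = 13.
Markov: P[X ≥ 13] ≤ μ/a = (4)/13 = 4/13.
Numerically: ≈ 0.3077.
(Since a = 13 > μ = 4.0000, the bound 4/13 is < 1 and informative.)

P[X ≥ 13] ≤ 4/13 ≈ 0.3077.


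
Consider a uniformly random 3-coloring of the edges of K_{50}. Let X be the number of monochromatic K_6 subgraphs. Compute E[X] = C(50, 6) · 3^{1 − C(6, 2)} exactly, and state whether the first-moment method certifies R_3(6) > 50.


E[X] = C(50, 6) · 3^{1 − 15} = 15890700 · 3^{−14} = 15890700/4782969.
As a reduced fraction: E[X] = 5296900/1594323 ≈ 3.322.
Is E[X] < 1? NO.
Since E[X] ≥ 1, the first-moment bound is inconclusive at n = 50; it does NOT by itself certify R_3(6) > 50.

E[X] = 5296900/1594323 ≈ 3.322; E[X] ≥ 1; first-moment method inconclusive here.


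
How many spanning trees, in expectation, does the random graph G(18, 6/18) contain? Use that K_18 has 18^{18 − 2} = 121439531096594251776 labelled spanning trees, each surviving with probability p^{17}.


K_18 has 18^{18 − 2} = 121439531096594251776 labelled spanning trees.
For each such spanning tree H, let X_H = 1 if all 17 edges of H are present in G. Then P[X_H = 1] = p^{17} = (1/3)^{17} = 1/129140163.
By linearity: E[X] = Σ_H E[X_H] = 121439531096594251776 · p^{17} = 121439531096594251776 · 1/129140163 = 940369969152.
Numerically: E[X] ≈ 9.4e+11.

E[X] = 121439531096594251776 · (1/3)^{17} = 940369969152 ≈ 9.4e+11.


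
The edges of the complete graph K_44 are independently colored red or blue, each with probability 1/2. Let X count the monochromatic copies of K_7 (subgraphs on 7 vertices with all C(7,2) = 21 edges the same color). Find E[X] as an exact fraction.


Let X = Σ_S X_S over the C(44, 7) = 38320568 subsets S of size 7, where X_S = 1 if the K_7 on S is monochromatic.
For a fixed S, the K_7 on S has C(7, 2) = 21 edges. P[all 21 edges red] = (1/2)^21, and likewise for blue, so P[monochromatic] = 2·(1/2)^21 = 2^{1 − 21} = 1/1048576.
Summing: E[X] = C(44, 7) · 2^{1 − 21} = 38320568 · 1/1048576 = 4790071/131072.
Numerically: E[X] ≈ 36.545.

E[X] = C(44,7)·2^(1−C(7,2)) = 4790071/131072 ≈ 36.545.


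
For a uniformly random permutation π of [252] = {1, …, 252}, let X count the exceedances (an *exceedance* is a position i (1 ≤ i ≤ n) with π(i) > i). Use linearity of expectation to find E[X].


Write X = Σ_{i=1}^{252} X_i, where X_i = 1_{π(i) > i}.
For each fixed i, π(i) is uniform over {1, …, 252} (marginal of a uniform permutation), so P[π(i) > i] = (n − i)/n. Summing: Σ_{i=1}^{252} (n − i)/n = (0 + 1 + … + 251)/252 = 252(252 − 1)/(2·252) = (252 − 1)/2.
Hence E[X] = Σ_{i=1}^{252} (252 − i)/252 = 251/2 ≈ 125.500000.

E[X] = 251/2 = 125.500000.


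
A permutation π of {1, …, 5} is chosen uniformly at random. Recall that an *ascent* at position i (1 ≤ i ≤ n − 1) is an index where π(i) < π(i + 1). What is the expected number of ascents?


Write X = Σ X_I over i = 1, …, 4, with X_I the indicator of one ascent.
There are 4 indicators.
For each fixed i, the pair (π(i), π(i+1)) is a uniformly random ordered pair of distinct values from {1, …, 5}; by symmetry P[π(i) < π(i+1)] = 1/2.
By linearity: E[X] = 4 · (1/2) = (5 − 1) · (1/2) = 2 ≈ 2.0000.

E[X] = 2 = 2.0000.


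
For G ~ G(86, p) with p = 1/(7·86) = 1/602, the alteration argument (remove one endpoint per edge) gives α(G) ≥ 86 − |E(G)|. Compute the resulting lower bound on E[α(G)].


E[|E(G)|] = C(86, 2)·p = 3655 · (1/602) = 85/14.
E[α(G)] ≥ n − E[|E(G)|] = 86 − 85/14 = 1119/14.
Numerically: ≈ 79.92857.
(This is only a lower bound; the true E[α(G)] may be larger.)

E[α(G)] ≥ 1119/14 ≈ 79.92857.


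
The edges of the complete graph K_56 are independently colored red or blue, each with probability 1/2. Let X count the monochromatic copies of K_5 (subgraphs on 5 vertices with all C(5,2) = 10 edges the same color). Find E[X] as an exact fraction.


Let X = Σ_S X_S over the C(56, 5) = 3819816 subsets S of size 5, where X_S = 1 if the K_5 on S is monochromatic.
For a fixed S, the K_5 on S has C(5, 2) = 10 edges. P[all 10 edges red] = (1/2)^10, and likewise for blue, so P[monochromatic] = 2·(1/2)^10 = 2^{1 − 10} = 1/512.
By linearity of expectation: E[X] = C(56, 5) · 2^{1 − 10} = 3819816 · 1/512 = 477477/64.
Numerically: E[X] ≈ 7460.578125.

E[X] = C(56,5)·2^(1−C(5,2)) = 477477/64 ≈ 7460.578125.


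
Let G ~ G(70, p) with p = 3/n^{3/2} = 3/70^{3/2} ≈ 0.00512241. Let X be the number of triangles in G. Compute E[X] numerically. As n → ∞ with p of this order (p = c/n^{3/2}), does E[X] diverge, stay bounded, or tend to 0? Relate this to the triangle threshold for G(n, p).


Number of potential triangles: C(70, 3) = 54740.
Each occurs with probability p³ ≈ (0.00512241)³ ≈ 1.34407216e-07.
By linearity: E[X] = C(70, 3)·p³ ≈ 54740 · 1.34407216e-07 ≈ 0.007357.
Since α = 3/2 > 1, p = c/n^{3/2} = o(1/n) is below the triangle threshold p ~ 1/n. Asymptotically E[X] ~ (c³/6)·n^{3(1−α)} = (3³/6)·n^{-1.5} → 0, so by Markov's inequality G has no triangles w.h.p.

E[X] ≈ 0.007357; in regime p = Θ(1/n^{3/2}) E[X] tends to 0 (below the triangle threshold p ~ 1/n).


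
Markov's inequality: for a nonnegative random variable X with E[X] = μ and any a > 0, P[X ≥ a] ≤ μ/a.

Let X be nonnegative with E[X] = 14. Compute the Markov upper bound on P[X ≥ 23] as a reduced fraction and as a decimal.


μ = E[X] = 14, a = 23.
Markov: P[X ≥ 23] ≤ μ/a = (14)/23 = 14/23.
Numerically: ≈ 0.60870.
(Since a = 23 > μ = 14.00000, the bound 14/23 is < 1 and informative.)

P[X ≥ 23] ≤ 14/23 ≈ 0.60870.


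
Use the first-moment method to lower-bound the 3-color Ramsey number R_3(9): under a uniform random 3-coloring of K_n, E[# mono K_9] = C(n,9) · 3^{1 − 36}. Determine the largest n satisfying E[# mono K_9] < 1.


We need C(n, 9) · 3^{1 − 36} < 1, i.e. C(n, 9) < 3^{36 − 1} = 50031545098999707.
Check values of n near the boundary:
  n = 299: C(299, 9) = 46610674441390059; 46610674441390059 < 50031545098999707? YES
  n = 300: C(300, 9) = 48052241692154700; 48052241692154700 < 50031545098999707? YES
  n = 301: C(301, 9) = 49533303936090975; 49533303936090975 < 50031545098999707? YES
  n = 302: C(302, 9) = 51054804739588650; 51054804739588650 < 50031545098999707? NO
  n = 303: C(303, 9) = 52617706925494425; 52617706925494425 < 50031545098999707? NO
The largest n with C(n, 9) < 50031545098999707 is n = 301 (where E[X] = 16511101312030325/16677181699666569 ≈ 0.990). Hence R_3(9) > 301, i.e. R_3(9) ≥ 302.

Largest n = 301; hence R_3(9) > 301.


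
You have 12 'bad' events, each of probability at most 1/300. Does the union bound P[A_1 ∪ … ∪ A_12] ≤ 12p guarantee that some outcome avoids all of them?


Union bound: P[∪_{i=1}^{12} A_i] ≤ Σ_i P[A_i] ≤ 12·p = 12·(1/300) = 1/25.
Numerically: 1/25 ≈ 0.0400000.
Is 1/25 < 1? YES.
Since P[∪ A_i] ≤ 1/25 < 1, the complement has P[∩ A_i^c] ≥ 1 − 1/25 = 24/25 > 0, so some outcome avoids every A_i.

12·p = 1/25 ≈ 0.0400000; existence CERTIFIED by the union bound.


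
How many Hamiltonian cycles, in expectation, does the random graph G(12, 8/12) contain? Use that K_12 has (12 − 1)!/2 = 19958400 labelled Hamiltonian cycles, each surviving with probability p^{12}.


K_12 has (12 − 1)!/2 = 19958400 labelled Hamiltonian cycles.
For each such Hamiltonian cycle H, let X_H = 1 if all 12 edges of H are present in G. Then P[X_H = 1] = p^{12} = (2/3)^{12} = 4096/531441.
By linearity of expectation: E[X] = Σ_H E[X_H] = 19958400 · p^{12} = 19958400 · 4096/531441 = 1009254400/6561.
Numerically: E[X] ≈ 153826.

E[X] = 19958400 · (2/3)^{12} = 1009254400/6561 ≈ 153826.


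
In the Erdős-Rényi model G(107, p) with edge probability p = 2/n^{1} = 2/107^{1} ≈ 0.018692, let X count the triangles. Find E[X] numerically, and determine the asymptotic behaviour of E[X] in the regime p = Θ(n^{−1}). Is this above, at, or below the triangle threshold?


Number of potential triangles: C(107, 3) = 198485.
Each occurs with probability p³ ≈ (0.018692)³ ≈ 6.5303830e-06.
By linearity: E[X] = C(107, 3)·p³ ≈ 198485 · 6.5303830e-06 ≈ 1.29618.
Here α = 1, so p = 2/n is exactly at the triangle threshold p ~ 1/n. Asymptotically E[X] → c³/6 = 2³/6 = 4/3 ≈ 1.33333, a bounded constant. In this regime the triangle count is asymptotically Poisson(c³/6).

E[X] ≈ 1.29618; in regime p = Θ(1/n^{1}) E[X] stays bounded (at the triangle threshold p ~ 1/n).


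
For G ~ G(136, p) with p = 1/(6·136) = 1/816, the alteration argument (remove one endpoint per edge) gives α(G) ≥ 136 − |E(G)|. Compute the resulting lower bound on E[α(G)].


E[|E(G)|] = C(136, 2)·p = 9180 · (1/816) = 45/4.
E[α(G)] ≥ n − E[|E(G)|] = 136 − 45/4 = 499/4.
Numerically: ≈ 124.750.
(This is only a lower bound; the true E[α(G)] may be larger.)

E[α(G)] ≥ 499/4 ≈ 124.750.


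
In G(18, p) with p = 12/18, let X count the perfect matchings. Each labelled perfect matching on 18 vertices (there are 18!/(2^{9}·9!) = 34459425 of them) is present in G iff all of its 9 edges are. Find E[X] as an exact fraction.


K_18 has 18!/(2^{9}·9!) = 34459425 labelled perfect matchings.
For each such perfect matching H, let X_H = 1 if all 9 edges of H are present in G. Then P[X_H = 1] = p^{9} = (2/3)^{9} = 512/19683.
By linearity of expectation: E[X] = Σ_H E[X_H] = 34459425 · p^{9} = 34459425 · 512/19683 = 217817600/243.
Numerically: E[X] ≈ 8.9637e+05.

E[X] = 34459425 · (2/3)^{9} = 217817600/243 ≈ 8.9637e+05.


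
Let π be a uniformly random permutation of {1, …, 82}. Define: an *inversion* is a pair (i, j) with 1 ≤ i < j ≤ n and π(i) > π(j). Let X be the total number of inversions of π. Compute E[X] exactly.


Write X = Σ X_I over the C(82, 2) = 3321 pairs i < j, with X_I the indicator of one inversion.
There are 3321 indicators.
For each fixed pair i < j, the values π(i) and π(j) are two distinct elements of {1, …, 82} in uniformly random order; by symmetry P[π(i) > π(j)] = 1/2.
By linearity: E[X] = 3321 · (1/2) = C(82, 2) · (1/2) = 3321/2 = 3321/2 ≈ 1660.500000.

E[X] = 3321/2 = 1660.500000.


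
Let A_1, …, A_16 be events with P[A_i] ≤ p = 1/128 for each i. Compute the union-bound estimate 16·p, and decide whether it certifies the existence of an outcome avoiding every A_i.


Union bound: P[∪_{i=1}^{16} A_i] ≤ Σ_i P[A_i] ≤ 16·p = 16·(1/128) = 1/8.
Numerically: 1/8 ≈ 0.1250000.
Is 1/8 < 1? YES.
Since P[∪ A_i] ≤ 1/8 < 1, the complement has P[∩ A_i^c] ≥ 1 − 1/8 = 7/8 > 0, so some outcome avoids every A_i.

16·p = 1/8 ≈ 0.1250000; existence CERTIFIED by the union bound.


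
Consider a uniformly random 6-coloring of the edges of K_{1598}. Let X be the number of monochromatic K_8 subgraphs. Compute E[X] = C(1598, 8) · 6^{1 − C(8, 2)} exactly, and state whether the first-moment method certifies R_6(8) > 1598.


E[X] = C(1598, 8) · 6^{1 − 28} = 1036267977730442348529 · 6^{−27} = 1036267977730442348529/1023490369077469249536.
As a reduced fraction: E[X] = 115140886414493594281/113721152119718805504 ≈ 1.01248.
Is E[X] < 1? NO.
Since E[X] ≥ 1, the first-moment bound is inconclusive at n = 1598; it does NOT by itself certify R_6(8) > 1598.

E[X] = 115140886414493594281/113721152119718805504 ≈ 1.01248; E[X] ≥ 1; first-moment method inconclusive here.


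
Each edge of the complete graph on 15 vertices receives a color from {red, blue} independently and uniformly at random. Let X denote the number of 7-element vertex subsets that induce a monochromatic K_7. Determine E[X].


Let X = Σ_S X_S over the C(15, 7) = 6435 subsets S of size 7, where X_S = 1 if the K_7 on S is monochromatic.
For a fixed S, the K_7 on S has C(7, 2) = 21 edges. P[all 21 edges red] = (1/2)^21, and likewise for blue, so P[monochromatic] = 2·(1/2)^21 = 2^{1 − 21} = 1/1048576.
By linearity of expectation: E[X] = C(15, 7) · 2^{1 − 21} = 6435 · 1/1048576 = 6435/1048576.
Numerically: E[X] ≈ 0.00614.

E[X] = C(15,7)·2^(1−C(7,2)) = 6435/1048576 ≈ 0.00614.


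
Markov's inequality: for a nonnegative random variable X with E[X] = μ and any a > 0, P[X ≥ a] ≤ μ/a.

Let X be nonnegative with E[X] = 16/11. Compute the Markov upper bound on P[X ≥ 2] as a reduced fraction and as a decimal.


μ = E[X] = 16/11, a = 2.
Markov: P[X ≥ 2] ≤ μ/a = (16/11)/2 = 8/11.
Numerically: ≈ 0.72727.
(Since a = 2 > μ = 1.45455, the bound 8/11 is < 1 and informative.)

P[X ≥ 2] ≤ 8/11 ≈ 0.72727.


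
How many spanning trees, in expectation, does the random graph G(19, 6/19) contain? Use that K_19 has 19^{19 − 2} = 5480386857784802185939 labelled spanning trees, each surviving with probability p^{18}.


K_19 has 19^{19 − 2} = 5480386857784802185939 labelled spanning trees.
For each such spanning tree H, let X_H = 1 if all 18 edges of H are present in G. Then P[X_H = 1] = p^{18} = (6/19)^{18} = 101559956668416/104127350297911241532841.
By linearity: E[X] = Σ_H E[X_H] = 5480386857784802185939 · p^{18} = 5480386857784802185939 · 101559956668416/104127350297911241532841 = 101559956668416/19.
Numerically: E[X] ≈ 5.3453e+12.

E[X] = 5480386857784802185939 · (6/19)^{18} = 101559956668416/19 ≈ 5.3453e+12.


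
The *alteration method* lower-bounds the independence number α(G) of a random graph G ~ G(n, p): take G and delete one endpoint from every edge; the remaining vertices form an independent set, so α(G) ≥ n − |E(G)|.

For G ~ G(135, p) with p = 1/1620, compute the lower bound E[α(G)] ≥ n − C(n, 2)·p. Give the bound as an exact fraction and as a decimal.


E[|E(G)|] = C(135, 2)·p = 9045 · (1/1620) = 67/12.
E[α(G)] ≥ n − E[|E(G)|] = 135 − 67/12 = 1553/12.
Numerically: ≈ 129.416667.
(This is only a lower bound; the true E[α(G)] may be larger.)

E[α(G)] ≥ 1553/12 ≈ 129.416667.


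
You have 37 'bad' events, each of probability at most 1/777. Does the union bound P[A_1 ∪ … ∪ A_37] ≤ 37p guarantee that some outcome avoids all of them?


Union bound: P[∪_{i=1}^{37} A_i] ≤ Σ_i P[A_i] ≤ 37·p = 37·(1/777) = 1/21.
Numerically: 1/21 ≈ 0.047619.
Is 1/21 < 1? YES.
Since P[∪ A_i] ≤ 1/21 < 1, the complement has P[∩ A_i^c] ≥ 1 − 1/21 = 20/21 > 0, so some outcome avoids every A_i.

37·p = 1/21 ≈ 0.047619; existence CERTIFIED by the union bound.


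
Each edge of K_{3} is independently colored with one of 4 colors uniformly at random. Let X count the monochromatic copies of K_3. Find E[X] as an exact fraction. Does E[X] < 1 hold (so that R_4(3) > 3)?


E[X] = C(3, 3) · 4^{1 − 3} = 1 · 4^{−2} = 1/16.
As a reduced fraction: E[X] = 1/16 ≈ 0.06250.
Is E[X] < 1? YES.
Since E[X] < 1, there exists a 4-coloring of K_{3} with no monochromatic K_3; hence R_4(3) > 3.

E[X] = 1/16 ≈ 0.06250; E[X] < 1, so R_4(3) > 3.


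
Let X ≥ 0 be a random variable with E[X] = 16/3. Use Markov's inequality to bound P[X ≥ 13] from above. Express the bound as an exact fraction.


μ = E[X] = 16/3, a = 13.
Markov: P[X ≥ 13] ≤ μ/a = (16/3)/13 = 16/39.
Numerically: ≈ 0.41026.
(Since a = 13 > μ = 5.33333, the bound 16/39 is < 1 and informative.)

P[X ≥ 13] ≤ 16/39 ≈ 0.41026.


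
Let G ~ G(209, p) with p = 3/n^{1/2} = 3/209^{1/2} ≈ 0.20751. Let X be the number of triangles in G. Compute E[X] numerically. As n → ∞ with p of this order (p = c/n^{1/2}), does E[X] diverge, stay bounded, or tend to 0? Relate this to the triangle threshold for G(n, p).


Number of potential triangles: C(209, 3) = 1499784.
Each occurs with probability p³ ≈ (0.20751)³ ≈ 8.9360242e-03.
By linearity: E[X] = C(209, 3)·p³ ≈ 1499784 · 8.9360242e-03 ≈ 13402.10608.
Since α = 1/2 < 1, p = c/n^{1/2} ≫ 1/n is above the triangle threshold p ~ 1/n. Asymptotically E[X] ~ (c³/6)·n^{3(1−α)} = (3³/6)·n^{1.5} → ∞; triangles are abundant w.h.p.

E[X] ≈ 13402.10608; in regime p = Θ(1/n^{1/2}) E[X] diverges (above the triangle threshold p ~ 1/n).


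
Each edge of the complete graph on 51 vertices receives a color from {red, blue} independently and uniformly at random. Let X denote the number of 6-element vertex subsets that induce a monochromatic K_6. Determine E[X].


Let X = Σ_S X_S over the C(51, 6) = 18009460 subsets S of size 6, where X_S = 1 if the K_6 on S is monochromatic.
For a fixed S, the K_6 on S has C(6, 2) = 15 edges. P[all 15 edges red] = (1/2)^15, and likewise for blue, so P[monochromatic] = 2·(1/2)^15 = 2^{1 − 15} = 1/16384.
Summing: E[X] = C(51, 6) · 2^{1 − 15} = 18009460 · 1/16384 = 4502365/4096.
Numerically: E[X] ≈ 1099.2102.

E[X] = C(51,6)·2^(1−C(6,2)) = 4502365/4096 ≈ 1099.2102.


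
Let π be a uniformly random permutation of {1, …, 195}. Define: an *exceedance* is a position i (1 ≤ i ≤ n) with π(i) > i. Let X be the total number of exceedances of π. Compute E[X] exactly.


Write X = Σ_{i=1}^{195} X_i, where X_i = 1_{π(i) > i}.
For each fixed i, π(i) is uniform over {1, …, 195} (marginal of a uniform permutation), so P[π(i) > i] = (n − i)/n. Summing: Σ_{i=1}^{195} (n − i)/n = (0 + 1 + … + 194)/195 = 195(195 − 1)/(2·195) = (195 − 1)/2.
Hence E[X] = Σ_{i=1}^{195} (195 − i)/195 = 97 ≈ 97.000.

E[X] = 97 = 97.000.


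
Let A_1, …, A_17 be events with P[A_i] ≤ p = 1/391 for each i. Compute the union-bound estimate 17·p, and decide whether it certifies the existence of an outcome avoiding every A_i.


Union bound: P[∪_{i=1}^{17} A_i] ≤ Σ_i P[A_i] ≤ 17·p = 17·(1/391) = 1/23.
Numerically: 1/23 ≈ 0.043478.
Is 1/23 < 1? YES.
Since P[∪ A_i] ≤ 1/23 < 1, the complement has P[∩ A_i^c] ≥ 1 − 1/23 = 22/23 > 0, so some outcome avoids every A_i.

17·p = 1/23 ≈ 0.043478; existence CERTIFIED by the union bound.


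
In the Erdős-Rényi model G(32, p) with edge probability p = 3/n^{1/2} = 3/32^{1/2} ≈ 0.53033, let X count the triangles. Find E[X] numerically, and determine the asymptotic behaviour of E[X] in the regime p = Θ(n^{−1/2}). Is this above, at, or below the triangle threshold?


Number of potential triangles: C(32, 3) = 4960.
Each occurs with probability p³ ≈ (0.53033)³ ≈ 1.4915534e-01.
By linearity: E[X] = C(32, 3)·p³ ≈ 4960 · 1.4915534e-01 ≈ 739.81047.
Since α = 1/2 < 1, p = c/n^{1/2} ≫ 1/n is above the triangle threshold p ~ 1/n. Asymptotically E[X] ~ (c³/6)·n^{3(1−α)} = (3³/6)·n^{1.5} → ∞; triangles are abundant w.h.p.

E[X] ≈ 739.81047; in regime p = Θ(1/n^{1/2}) E[X] diverges (above the triangle threshold p ~ 1/n).


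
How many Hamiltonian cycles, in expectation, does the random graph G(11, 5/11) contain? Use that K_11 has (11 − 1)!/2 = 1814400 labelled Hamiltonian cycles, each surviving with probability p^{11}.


K_11 has (11 − 1)!/2 = 1814400 labelled Hamiltonian cycles.
For each such Hamiltonian cycle H, let X_H = 1 if all 11 edges of H are present in G. Then P[X_H = 1] = p^{11} = (5/11)^{11} = 48828125/285311670611.
Summing the indicators: E[X] = Σ_H E[X_H] = 1814400 · p^{11} = 1814400 · 48828125/285311670611 = 88593750000000/285311670611.
Numerically: E[X] ≈ 311.

E[X] = 1814400 · (5/11)^{11} = 88593750000000/285311670611 ≈ 311.


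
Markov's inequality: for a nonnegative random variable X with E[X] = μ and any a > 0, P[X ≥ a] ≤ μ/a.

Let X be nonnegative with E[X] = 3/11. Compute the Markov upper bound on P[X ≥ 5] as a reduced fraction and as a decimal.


μ = E[X] = 3/11, a = 5.
Markov: P[X ≥ 5] ≤ μ/a = (3/11)/5 = 3/55.
Numerically: ≈ 0.0545.
(Since a = 5 > μ = 0.2727, the bound 3/55 is < 1 and informative.)

P[X ≥ 5] ≤ 3/55 ≈ 0.0545.


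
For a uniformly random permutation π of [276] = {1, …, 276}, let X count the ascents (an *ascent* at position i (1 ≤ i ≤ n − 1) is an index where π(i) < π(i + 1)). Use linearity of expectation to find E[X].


Write X = Σ X_I over i = 1, …, 275, with X_I the indicator of one ascent.
There are 275 indicators.
For each fixed i, the pair (π(i), π(i+1)) is a uniformly random ordered pair of distinct values from {1, …, 276}; by symmetry P[π(i) < π(i+1)] = 1/2.
By linearity: E[X] = 275 · (1/2) = (276 − 1) · (1/2) = 275/2 ≈ 137.500000.

E[X] = 275/2 = 137.500000.


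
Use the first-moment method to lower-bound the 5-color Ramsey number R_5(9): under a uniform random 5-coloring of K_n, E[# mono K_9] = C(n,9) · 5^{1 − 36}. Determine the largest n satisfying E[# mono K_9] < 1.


We need C(n, 9) · 5^{1 − 36} < 1, i.e. C(n, 9) < 5^{36 − 1} = 2910383045673370361328125.
Check values of n near the boundary:
  n = 2167: C(2167, 9) = 2855899084841489792706810; 2855899084841489792706810 < 2910383045673370361328125? YES
  n = 2168: C(2168, 9) = 2867804175977929537095120; 2867804175977929537095120 < 2910383045673370361328125? YES
  n = 2169: C(2169, 9) = 2879753360044504243499683; 2879753360044504243499683 < 2910383045673370361328125? YES
  n = 2170: C(2170, 9) = 2891746779868845075610510; 2891746779868845075610510 < 2910383045673370361328125? YES
  n = 2171: C(2171, 9) = 2903784578674959601827205; 2903784578674959601827205 < 2910383045673370361328125? YES
  n = 2172: C(2172, 9) = 2915866900084148060642020; 2915866900084148060642020 < 2910383045673370361328125? NO
  n = 2173: C(2173, 9) = 2927993888115921319674265; 2927993888115921319674265 < 2910383045673370361328125? NO
  n = 2174: C(2174, 9) = 2940165687188920530702934; 2940165687188920530702934 < 2910383045673370361328125? NO
The largest n with C(n, 9) < 2910383045673370361328125 is n = 2171 (where E[X] = 580756915734991920365441/582076609134674072265625 ≈ 0.9977328). Hence R_5(9) > 2171, i.e. R_5(9) ≥ 2172.

Largest n = 2171; hence R_5(9) > 2171.


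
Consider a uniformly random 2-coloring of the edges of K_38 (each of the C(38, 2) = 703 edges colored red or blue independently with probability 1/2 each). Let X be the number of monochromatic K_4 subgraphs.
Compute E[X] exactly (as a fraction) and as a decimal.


Let X = Σ_S X_S over the C(38, 4) = 73815 subsets S of size 4, where X_S = 1 if the K_4 on S is monochromatic.
For a fixed S, the K_4 on S has C(4, 2) = 6 edges. P[all 6 edges red] = (1/2)^6, and likewise for blue, so P[monochromatic] = 2·(1/2)^6 = 2^{1 − 6} = 1/32.
By linearity: E[X] = C(38, 4) · 2^{1 − 6} = 73815 · 1/32 = 73815/32.
Numerically: E[X] ≈ 2306.7188.

E[X] = C(38,4)·2^(1−C(4,2)) = 73815/32 ≈ 2306.7188.


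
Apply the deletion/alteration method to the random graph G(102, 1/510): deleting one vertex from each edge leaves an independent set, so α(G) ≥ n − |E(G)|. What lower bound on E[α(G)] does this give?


E[|E(G)|] = C(102, 2)·p = 5151 · (1/510) = 101/10.
E[α(G)] ≥ n − E[|E(G)|] = 102 − 101/10 = 919/10.
Numerically: ≈ 91.9000.
(This is only a lower bound; the true E[α(G)] may be larger.)

E[α(G)] ≥ 919/10 ≈ 91.9000.


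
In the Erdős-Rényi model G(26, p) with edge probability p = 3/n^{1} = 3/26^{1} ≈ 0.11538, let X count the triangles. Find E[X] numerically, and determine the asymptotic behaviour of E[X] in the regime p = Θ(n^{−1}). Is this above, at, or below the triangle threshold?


Number of potential triangles: C(26, 3) = 2600.
Each occurs with probability p³ ≈ (0.11538)³ ≈ 1.5361857e-03.
By linearity: E[X] = C(26, 3)·p³ ≈ 2600 · 1.5361857e-03 ≈ 3.99408.
Here α = 1, so p = 3/n is exactly at the triangle threshold p ~ 1/n. Asymptotically E[X] → c³/6 = 3³/6 = 9/2 ≈ 4.50000, a bounded constant. In this regime the triangle count is asymptotically Poisson(c³/6).

E[X] ≈ 3.99408; in regime p = Θ(1/n^{1}) E[X] stays bounded (at the triangle threshold p ~ 1/n).


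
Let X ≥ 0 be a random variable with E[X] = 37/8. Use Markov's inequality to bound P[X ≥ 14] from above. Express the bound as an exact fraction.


μ = E[X] = 37/8, a = 14.
Markov: P[X ≥ 14] ≤ μ/a = (37/8)/14 = 37/112.
Numerically: ≈ 0.330357.
(Since a = 14 > μ = 4.625000, the bound 37/112 is < 1 and informative.)

P[X ≥ 14] ≤ 37/112 ≈ 0.330357.


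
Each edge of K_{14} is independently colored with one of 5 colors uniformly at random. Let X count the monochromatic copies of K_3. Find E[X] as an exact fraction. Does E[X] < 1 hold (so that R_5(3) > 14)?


E[X] = C(14, 3) · 5^{1 − 3} = 364 · 5^{−2} = 364/25.
As a reduced fraction: E[X] = 364/25 ≈ 14.56000.
Is E[X] < 1? NO.
Since E[X] ≥ 1, the first-moment bound is inconclusive at n = 14; it does NOT by itself certify R_5(3) > 14.

E[X] = 364/25 ≈ 14.56000; E[X] ≥ 1; first-moment method inconclusive here.


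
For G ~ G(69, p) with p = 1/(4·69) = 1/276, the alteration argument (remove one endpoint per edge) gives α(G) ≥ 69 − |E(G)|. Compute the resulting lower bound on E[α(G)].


E[|E(G)|] = C(69, 2)·p = 2346 · (1/276) = 17/2.
E[α(G)] ≥ n − E[|E(G)|] = 69 − 17/2 = 121/2.
Numerically: ≈ 60.500000.
(This is only a lower bound; the true E[α(G)] may be larger.)

E[α(G)] ≥ 121/2 ≈ 60.500000.


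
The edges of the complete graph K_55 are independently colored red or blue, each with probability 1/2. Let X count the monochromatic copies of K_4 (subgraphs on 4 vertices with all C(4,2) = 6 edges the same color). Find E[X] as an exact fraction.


Let X = Σ_S X_S over the C(55, 4) = 341055 subsets S of size 4, where X_S = 1 if the K_4 on S is monochromatic.
For a fixed S, the K_4 on S has C(4, 2) = 6 edges. P[all 6 edges red] = (1/2)^6, and likewise for blue, so P[monochromatic] = 2·(1/2)^6 = 2^{1 − 6} = 1/32.
By linearity: E[X] = C(55, 4) · 2^{1 − 6} = 341055 · 1/32 = 341055/32.
Numerically: E[X] ≈ 10657.96875.

E[X] = C(55,4)·2^(1−C(4,2)) = 341055/32 ≈ 10657.96875.


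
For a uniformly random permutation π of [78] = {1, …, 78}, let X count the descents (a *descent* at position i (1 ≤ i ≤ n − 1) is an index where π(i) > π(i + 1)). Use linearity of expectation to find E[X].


Write X = Σ X_I over i = 1, …, 77, with X_I the indicator of one descent.
There are 77 indicators.
For each fixed i, the pair (π(i), π(i+1)) is a uniformly random ordered pair of distinct values from {1, …, 78}; by symmetry P[π(i) > π(i+1)] = 1/2.
By linearity: E[X] = 77 · (1/2) = (78 − 1) · (1/2) = 77/2 ≈ 38.500000.

E[X] = 77/2 = 38.500000.


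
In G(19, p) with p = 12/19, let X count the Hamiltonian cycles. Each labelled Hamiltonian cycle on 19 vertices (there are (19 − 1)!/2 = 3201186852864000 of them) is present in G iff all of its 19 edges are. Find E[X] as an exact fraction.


K_19 has (19 − 1)!/2 = 3201186852864000 labelled Hamiltonian cycles.
For each such Hamiltonian cycle H, let X_H = 1 if all 19 edges of H are present in G. Then P[X_H = 1] = p^{19} = (12/19)^{19} = 319479999370622926848/1978419655660313589123979.
By linearity of expectation: E[X] = Σ_H E[X_H] = 3201186852864000 · p^{19} = 3201186852864000 · 319479999370622926848/1978419655660313589123979 = 1022715173738237107931793611292672000/1978419655660313589123979.
Numerically: E[X] ≈ 5.16935e+11.

E[X] = 3201186852864000 · (12/19)^{19} = 1022715173738237107931793611292672000/1978419655660313589123979 ≈ 5.16935e+11.


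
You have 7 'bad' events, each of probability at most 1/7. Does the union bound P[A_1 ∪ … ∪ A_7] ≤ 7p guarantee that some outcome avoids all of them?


Union bound: P[∪_{i=1}^{7} A_i] ≤ Σ_i P[A_i] ≤ 7·p = 7·(1/7) = 1.
Numerically: 1 ≈ 1.0000.
Is 1 < 1? NO.
Since the bound 1 is ≥ 1, the union bound is uninformative here; it does NOT by itself certify existence.

7·p = 1 ≈ 1.0000; existence NOT certified by the union bound.


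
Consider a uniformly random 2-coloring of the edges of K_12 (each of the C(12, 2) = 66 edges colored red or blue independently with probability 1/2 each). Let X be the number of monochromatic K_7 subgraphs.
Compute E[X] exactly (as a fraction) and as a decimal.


Let X = Σ_S X_S over the C(12, 7) = 792 subsets S of size 7, where X_S = 1 if the K_7 on S is monochromatic.
For a fixed S, the K_7 on S has C(7, 2) = 21 edges. P[all 21 edges red] = (1/2)^21, and likewise for blue, so P[monochromatic] = 2·(1/2)^21 = 2^{1 − 21} = 1/1048576.
By linearity of expectation: E[X] = C(12, 7) · 2^{1 − 21} = 792 · 1/1048576 = 99/131072.
Numerically: E[X] ≈ 0.001.

E[X] = C(12,7)·2^(1−C(7,2)) = 99/131072 ≈ 0.001.


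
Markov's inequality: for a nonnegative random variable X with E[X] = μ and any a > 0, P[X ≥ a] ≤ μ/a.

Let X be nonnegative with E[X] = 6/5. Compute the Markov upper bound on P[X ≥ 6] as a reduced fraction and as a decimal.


μ = E[X] = 6/5, a = 6.
Markov: P[X ≥ 6] ≤ μ/a = (6/5)/6 = 1/5.
Numerically: ≈ 0.20000.
(Since a = 6 > μ = 1.20000, the bound 1/5 is < 1 and informative.)

P[X ≥ 6] ≤ 1/5 ≈ 0.20000.


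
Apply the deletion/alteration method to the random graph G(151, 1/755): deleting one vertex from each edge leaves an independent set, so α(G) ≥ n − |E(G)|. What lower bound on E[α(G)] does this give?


E[|E(G)|] = C(151, 2)·p = 11325 · (1/755) = 15.
E[α(G)] ≥ n − E[|E(G)|] = 151 − 15 = 136.
Numerically: ≈ 136.000.
(This is only a lower bound; the true E[α(G)] may be larger.)

E[α(G)] ≥ 136 ≈ 136.000.


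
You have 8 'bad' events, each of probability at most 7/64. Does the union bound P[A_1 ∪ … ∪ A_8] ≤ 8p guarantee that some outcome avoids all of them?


Union bound: P[∪_{i=1}^{8} A_i] ≤ Σ_i P[A_i] ≤ 8·p = 8·(7/64) = 7/8.
Numerically: 7/8 ≈ 0.875000.
Is 7/8 < 1? YES.
Since P[∪ A_i] ≤ 7/8 < 1, the complement has P[∩ A_i^c] ≥ 1 − 7/8 = 1/8 > 0, so some outcome avoids every A_i.

8·p = 7/8 ≈ 0.875000; existence CERTIFIED by the union bound.


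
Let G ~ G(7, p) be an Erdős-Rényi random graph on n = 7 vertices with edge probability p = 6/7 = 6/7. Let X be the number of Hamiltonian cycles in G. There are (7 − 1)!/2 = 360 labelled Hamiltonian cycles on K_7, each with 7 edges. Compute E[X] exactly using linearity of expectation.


K_7 has (7 − 1)!/2 = 360 labelled Hamiltonian cycles.
For each such Hamiltonian cycle H, let X_H = 1 if all 7 edges of H are present in G. Then P[X_H = 1] = p^{7} = (6/7)^{7} = 279936/823543.
Summing the indicators: E[X] = Σ_H E[X_H] = 360 · p^{7} = 360 · 279936/823543 = 100776960/823543.
Numerically: E[X] ≈ 122.

E[X] = 360 · (6/7)^{7} = 100776960/823543 ≈ 122.


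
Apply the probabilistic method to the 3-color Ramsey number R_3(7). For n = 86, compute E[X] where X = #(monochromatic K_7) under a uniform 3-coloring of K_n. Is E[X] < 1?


E[X] = C(86, 7) · 3^{1 − 21} = 5373200880 · 3^{−20} = 5373200880/3486784401.
As a reduced fraction: E[X] = 199007440/129140163 ≈ 1.54102.
Is E[X] < 1? NO.
Since E[X] ≥ 1, the first-moment bound is inconclusive at n = 86; it does NOT by itself certify R_3(7) > 86.

E[X] = 199007440/129140163 ≈ 1.54102; E[X] ≥ 1; first-moment method inconclusive here.


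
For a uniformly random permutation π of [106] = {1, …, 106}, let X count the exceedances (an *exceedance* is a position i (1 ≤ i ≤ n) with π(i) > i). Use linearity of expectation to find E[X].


Write X = Σ_{i=1}^{106} X_i, where X_i = 1_{π(i) > i}.
For each fixed i, π(i) is uniform over {1, …, 106} (marginal of a uniform permutation), so P[π(i) > i] = (n − i)/n. Summing: Σ_{i=1}^{106} (n − i)/n = (0 + 1 + … + 105)/106 = 106(106 − 1)/(2·106) = (106 − 1)/2.
Hence E[X] = Σ_{i=1}^{106} (106 − i)/106 = 105/2 ≈ 52.500.

E[X] = 105/2 = 52.500.


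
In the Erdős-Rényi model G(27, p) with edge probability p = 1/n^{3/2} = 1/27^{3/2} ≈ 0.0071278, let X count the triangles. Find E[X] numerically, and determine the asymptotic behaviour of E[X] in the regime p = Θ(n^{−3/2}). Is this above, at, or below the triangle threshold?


Number of potential triangles: C(27, 3) = 2925.
Each occurs with probability p³ ≈ (0.0071278)³ ≈ 3.6212880e-07.
By linearity: E[X] = C(27, 3)·p³ ≈ 2925 · 3.6212880e-07 ≈ 0.00106.
Since α = 3/2 > 1, p = c/n^{3/2} = o(1/n) is below the triangle threshold p ~ 1/n. Asymptotically E[X] ~ (c³/6)·n^{3(1−α)} = (1³/6)·n^{-1.5} → 0, so by Markov's inequality G has no triangles w.h.p.

E[X] ≈ 0.00106; in regime p = Θ(1/n^{3/2}) E[X] tends to 0 (below the triangle threshold p ~ 1/n).


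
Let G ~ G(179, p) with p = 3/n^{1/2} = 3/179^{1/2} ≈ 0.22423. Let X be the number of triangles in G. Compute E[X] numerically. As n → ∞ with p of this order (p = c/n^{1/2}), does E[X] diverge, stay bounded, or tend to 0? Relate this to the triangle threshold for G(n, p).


Number of potential triangles: C(179, 3) = 939929.
Each occurs with probability p³ ≈ (0.22423)³ ≈ 1.1274161e-02.
By linearity: E[X] = C(179, 3)·p³ ≈ 939929 · 1.1274161e-02 ≈ 10596.91051.
Since α = 1/2 < 1, p = c/n^{1/2} ≫ 1/n is above the triangle threshold p ~ 1/n. Asymptotically E[X] ~ (c³/6)·n^{3(1−α)} = (3³/6)·n^{1.5} → ∞; triangles are abundant w.h.p.

E[X] ≈ 10596.91051; in regime p = Θ(1/n^{1/2}) E[X] diverges (above the triangle threshold p ~ 1/n).


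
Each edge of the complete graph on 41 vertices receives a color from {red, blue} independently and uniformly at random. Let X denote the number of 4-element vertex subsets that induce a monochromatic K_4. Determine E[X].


Let X = Σ_S X_S over the C(41, 4) = 101270 subsets S of size 4, where X_S = 1 if the K_4 on S is monochromatic.
For a fixed S, the K_4 on S has C(4, 2) = 6 edges. P[all 6 edges red] = (1/2)^6, and likewise for blue, so P[monochromatic] = 2·(1/2)^6 = 2^{1 − 6} = 1/32.
By linearity: E[X] = C(41, 4) · 2^{1 − 6} = 101270 · 1/32 = 50635/16.
Numerically: E[X] ≈ 3164.68750.

E[X] = C(41,4)·2^(1−C(4,2)) = 50635/16 ≈ 3164.68750.
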